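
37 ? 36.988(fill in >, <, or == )>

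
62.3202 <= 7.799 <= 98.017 False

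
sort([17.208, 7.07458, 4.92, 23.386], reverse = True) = [23.386, 17.208, 7.07458, 4.92]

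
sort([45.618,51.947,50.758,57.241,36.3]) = [36.3,45.618,50.758,51.947,57.241]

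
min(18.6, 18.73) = 18.6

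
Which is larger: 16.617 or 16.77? 16.77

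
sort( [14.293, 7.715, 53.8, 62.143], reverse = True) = [62.143, 53.8, 14.293, 7.715]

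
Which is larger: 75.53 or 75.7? 75.7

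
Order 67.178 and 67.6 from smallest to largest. 67.178, 67.6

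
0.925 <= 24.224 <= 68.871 True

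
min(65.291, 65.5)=65.291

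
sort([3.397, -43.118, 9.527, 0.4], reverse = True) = [9.527, 3.397, 0.4, -43.118]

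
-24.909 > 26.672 False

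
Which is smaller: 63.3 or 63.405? 63.3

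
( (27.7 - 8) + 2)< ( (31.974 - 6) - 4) True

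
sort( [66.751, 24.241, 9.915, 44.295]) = [9.915, 24.241, 44.295, 66.751]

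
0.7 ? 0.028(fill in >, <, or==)>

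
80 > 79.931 True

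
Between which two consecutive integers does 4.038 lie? 4 and 5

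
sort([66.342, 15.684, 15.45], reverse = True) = [66.342, 15.684, 15.45]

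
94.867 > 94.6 True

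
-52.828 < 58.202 True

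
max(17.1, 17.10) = 17.10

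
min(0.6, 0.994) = 0.6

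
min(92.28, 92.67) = 92.28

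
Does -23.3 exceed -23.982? Yes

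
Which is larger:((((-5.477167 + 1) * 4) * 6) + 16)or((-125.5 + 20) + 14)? ((((-5.477167 + 1) * 4) * 6) + 16)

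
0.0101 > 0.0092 True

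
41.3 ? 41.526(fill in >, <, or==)<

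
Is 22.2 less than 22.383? Yes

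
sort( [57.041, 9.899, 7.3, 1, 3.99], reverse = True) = [57.041, 9.899, 7.3, 3.99, 1]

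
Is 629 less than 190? No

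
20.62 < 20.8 True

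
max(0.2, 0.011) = 0.2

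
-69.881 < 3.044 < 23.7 True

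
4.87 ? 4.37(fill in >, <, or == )>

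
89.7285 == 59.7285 False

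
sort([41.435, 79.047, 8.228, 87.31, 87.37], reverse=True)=[87.37, 87.31, 79.047, 41.435, 8.228]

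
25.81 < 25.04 False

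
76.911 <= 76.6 False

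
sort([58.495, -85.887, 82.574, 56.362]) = [-85.887, 56.362, 58.495, 82.574]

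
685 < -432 False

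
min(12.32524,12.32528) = 12.32524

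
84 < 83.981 False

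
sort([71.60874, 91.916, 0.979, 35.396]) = [0.979, 35.396, 71.60874, 91.916]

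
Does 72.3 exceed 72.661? No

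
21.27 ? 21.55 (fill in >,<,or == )<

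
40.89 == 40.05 False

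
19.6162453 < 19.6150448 False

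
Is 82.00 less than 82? No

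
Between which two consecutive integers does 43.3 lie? 43 and 44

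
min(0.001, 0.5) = 0.001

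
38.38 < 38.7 True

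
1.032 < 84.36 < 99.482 True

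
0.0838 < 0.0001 False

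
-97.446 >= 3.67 False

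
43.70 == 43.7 True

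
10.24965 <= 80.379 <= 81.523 True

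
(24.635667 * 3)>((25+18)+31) False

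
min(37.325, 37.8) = 37.325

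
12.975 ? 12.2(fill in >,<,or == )>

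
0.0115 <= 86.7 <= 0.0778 False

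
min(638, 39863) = 638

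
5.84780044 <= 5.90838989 True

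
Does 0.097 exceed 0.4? No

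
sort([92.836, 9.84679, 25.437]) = [9.84679, 25.437, 92.836]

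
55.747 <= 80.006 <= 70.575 False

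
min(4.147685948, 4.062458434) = 4.062458434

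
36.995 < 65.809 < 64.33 False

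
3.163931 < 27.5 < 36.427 True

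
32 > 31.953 True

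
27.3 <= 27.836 True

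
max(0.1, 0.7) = 0.7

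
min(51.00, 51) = 51.00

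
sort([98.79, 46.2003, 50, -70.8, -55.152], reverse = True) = [98.79, 50, 46.2003, -55.152, -70.8]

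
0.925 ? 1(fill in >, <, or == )<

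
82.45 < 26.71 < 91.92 False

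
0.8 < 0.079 False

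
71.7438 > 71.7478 False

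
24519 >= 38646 False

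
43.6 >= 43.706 False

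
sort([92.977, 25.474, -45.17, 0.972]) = [-45.17, 0.972, 25.474, 92.977]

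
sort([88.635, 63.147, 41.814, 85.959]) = [41.814, 63.147, 85.959, 88.635]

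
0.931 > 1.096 False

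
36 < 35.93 False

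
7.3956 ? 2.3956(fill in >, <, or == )>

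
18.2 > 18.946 False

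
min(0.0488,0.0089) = 0.0089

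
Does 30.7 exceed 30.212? Yes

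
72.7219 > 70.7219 True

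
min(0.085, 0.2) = 0.085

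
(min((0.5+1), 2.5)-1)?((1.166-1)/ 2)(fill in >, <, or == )>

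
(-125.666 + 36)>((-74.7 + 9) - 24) True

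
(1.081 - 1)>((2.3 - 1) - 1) False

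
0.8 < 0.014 False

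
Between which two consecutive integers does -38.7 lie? -39 and -38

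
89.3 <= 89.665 True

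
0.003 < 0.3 True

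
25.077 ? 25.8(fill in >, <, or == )<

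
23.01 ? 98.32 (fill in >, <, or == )<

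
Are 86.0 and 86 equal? Yes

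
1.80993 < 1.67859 False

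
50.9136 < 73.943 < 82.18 True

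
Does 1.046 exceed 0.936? Yes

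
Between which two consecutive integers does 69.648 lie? 69 and 70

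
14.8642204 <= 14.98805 True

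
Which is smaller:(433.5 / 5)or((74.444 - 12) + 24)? ((74.444 - 12) + 24)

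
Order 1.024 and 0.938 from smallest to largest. 0.938, 1.024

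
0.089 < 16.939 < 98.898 True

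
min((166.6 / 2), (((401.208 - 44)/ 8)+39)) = 83.3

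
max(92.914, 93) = 93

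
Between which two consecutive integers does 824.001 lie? 824 and 825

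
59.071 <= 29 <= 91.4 False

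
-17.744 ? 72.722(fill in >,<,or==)<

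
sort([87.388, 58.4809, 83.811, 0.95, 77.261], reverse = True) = [87.388, 83.811, 77.261, 58.4809, 0.95]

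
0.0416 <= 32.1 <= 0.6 False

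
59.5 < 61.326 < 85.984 True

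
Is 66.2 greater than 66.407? No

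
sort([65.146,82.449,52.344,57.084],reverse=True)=[82.449,65.146,57.084,52.344]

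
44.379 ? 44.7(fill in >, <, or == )<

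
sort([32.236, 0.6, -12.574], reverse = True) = [32.236, 0.6, -12.574]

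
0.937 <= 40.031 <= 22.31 False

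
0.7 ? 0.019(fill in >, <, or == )>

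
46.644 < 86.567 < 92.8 True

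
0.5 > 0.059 True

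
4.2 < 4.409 True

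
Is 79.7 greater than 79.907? No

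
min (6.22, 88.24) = 6.22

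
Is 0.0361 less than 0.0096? No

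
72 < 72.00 False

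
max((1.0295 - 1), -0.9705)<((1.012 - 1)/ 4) False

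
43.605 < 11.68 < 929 False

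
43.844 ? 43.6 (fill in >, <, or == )>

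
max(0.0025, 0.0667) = 0.0667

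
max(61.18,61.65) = 61.65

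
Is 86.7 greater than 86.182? Yes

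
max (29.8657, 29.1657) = 29.8657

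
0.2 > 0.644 False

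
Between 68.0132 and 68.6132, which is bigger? 68.6132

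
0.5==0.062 False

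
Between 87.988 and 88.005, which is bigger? 88.005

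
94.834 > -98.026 True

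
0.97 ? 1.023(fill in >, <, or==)<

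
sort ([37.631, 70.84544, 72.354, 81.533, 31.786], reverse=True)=[81.533, 72.354, 70.84544, 37.631, 31.786]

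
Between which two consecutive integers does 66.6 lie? 66 and 67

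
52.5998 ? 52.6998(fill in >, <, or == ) <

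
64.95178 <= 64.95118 False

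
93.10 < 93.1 False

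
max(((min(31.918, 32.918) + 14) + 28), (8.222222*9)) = 73.999998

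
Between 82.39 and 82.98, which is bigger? 82.98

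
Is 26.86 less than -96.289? No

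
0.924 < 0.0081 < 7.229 False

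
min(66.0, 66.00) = 66.0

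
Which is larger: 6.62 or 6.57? 6.62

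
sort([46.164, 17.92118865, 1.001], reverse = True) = [46.164, 17.92118865, 1.001]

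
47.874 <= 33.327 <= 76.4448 False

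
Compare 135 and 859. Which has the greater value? 859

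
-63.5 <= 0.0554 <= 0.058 True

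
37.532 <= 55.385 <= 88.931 True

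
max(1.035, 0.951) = 1.035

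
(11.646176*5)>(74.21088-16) True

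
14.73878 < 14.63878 False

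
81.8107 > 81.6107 True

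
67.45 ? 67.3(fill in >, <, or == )>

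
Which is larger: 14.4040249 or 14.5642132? 14.5642132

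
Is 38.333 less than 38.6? Yes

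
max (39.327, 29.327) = 39.327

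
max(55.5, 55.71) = 55.71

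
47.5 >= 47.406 True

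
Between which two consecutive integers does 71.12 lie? 71 and 72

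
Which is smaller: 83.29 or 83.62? 83.29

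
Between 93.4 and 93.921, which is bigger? 93.921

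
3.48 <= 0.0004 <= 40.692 False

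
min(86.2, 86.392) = 86.2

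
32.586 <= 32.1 False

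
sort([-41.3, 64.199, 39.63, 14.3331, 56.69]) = [-41.3, 14.3331, 39.63, 56.69, 64.199]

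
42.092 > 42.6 False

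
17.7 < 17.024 False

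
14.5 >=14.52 False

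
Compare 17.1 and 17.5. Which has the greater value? 17.5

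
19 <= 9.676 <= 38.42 False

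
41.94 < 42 True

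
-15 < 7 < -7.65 False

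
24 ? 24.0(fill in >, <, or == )==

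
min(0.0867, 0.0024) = 0.0024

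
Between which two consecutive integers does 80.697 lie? 80 and 81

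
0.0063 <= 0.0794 True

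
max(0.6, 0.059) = 0.6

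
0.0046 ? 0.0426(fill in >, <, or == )<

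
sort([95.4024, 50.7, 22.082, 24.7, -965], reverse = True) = [95.4024, 50.7, 24.7, 22.082, -965]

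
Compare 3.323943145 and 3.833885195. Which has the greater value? 3.833885195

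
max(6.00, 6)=6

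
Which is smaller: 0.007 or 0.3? 0.007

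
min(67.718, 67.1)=67.1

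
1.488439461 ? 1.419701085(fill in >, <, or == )>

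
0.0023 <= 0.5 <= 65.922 True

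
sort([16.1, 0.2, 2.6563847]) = [0.2, 2.6563847, 16.1]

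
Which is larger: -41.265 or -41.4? -41.265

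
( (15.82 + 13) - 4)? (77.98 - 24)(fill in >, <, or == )<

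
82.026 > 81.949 True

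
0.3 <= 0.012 False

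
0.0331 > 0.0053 True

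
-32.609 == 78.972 False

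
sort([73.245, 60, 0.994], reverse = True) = [73.245, 60, 0.994]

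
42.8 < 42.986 True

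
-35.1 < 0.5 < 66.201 True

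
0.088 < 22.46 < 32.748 True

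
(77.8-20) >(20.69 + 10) True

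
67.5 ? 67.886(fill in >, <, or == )<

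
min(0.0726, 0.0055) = 0.0055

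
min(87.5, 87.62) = 87.5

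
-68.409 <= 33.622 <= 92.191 True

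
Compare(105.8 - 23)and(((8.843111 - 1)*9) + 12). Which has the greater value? (105.8 - 23)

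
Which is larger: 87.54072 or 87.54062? 87.54072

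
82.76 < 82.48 False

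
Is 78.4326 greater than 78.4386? No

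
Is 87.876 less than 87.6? No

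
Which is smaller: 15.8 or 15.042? 15.042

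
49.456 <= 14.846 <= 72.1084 False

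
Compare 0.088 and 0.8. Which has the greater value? 0.8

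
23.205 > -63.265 True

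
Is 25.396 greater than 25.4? No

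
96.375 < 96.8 True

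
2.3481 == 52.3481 False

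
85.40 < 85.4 False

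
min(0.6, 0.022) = 0.022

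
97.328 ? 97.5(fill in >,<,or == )<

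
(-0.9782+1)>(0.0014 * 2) True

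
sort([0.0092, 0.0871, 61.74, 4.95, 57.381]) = [0.0092, 0.0871, 4.95, 57.381, 61.74]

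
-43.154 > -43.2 True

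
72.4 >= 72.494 False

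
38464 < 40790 True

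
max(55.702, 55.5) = 55.702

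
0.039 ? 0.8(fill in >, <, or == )<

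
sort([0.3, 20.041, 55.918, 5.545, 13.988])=[0.3, 5.545, 13.988, 20.041, 55.918]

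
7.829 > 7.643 True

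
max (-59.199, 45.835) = 45.835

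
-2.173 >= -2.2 True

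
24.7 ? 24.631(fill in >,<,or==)>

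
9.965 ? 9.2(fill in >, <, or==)>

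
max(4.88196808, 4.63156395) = 4.88196808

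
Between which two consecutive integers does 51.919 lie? 51 and 52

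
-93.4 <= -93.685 False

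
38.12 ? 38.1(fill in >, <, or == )>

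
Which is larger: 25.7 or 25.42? 25.7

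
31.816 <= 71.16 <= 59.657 False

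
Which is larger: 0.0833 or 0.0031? 0.0833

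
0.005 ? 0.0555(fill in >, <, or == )<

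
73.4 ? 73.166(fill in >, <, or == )>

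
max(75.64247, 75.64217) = 75.64247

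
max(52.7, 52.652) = 52.7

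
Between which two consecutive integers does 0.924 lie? 0 and 1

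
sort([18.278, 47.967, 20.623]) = [18.278, 20.623, 47.967]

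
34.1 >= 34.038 True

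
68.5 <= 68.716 True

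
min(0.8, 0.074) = 0.074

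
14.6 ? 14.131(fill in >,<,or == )>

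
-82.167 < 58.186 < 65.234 True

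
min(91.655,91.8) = 91.655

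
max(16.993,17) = 17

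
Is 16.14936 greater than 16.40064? No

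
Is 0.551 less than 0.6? Yes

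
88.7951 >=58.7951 True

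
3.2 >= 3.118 True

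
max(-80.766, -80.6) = -80.6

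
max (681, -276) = 681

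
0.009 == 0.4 False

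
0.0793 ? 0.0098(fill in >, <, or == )>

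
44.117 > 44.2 False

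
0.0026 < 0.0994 True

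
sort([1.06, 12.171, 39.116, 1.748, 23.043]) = [1.06, 1.748, 12.171, 23.043, 39.116]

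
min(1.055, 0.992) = 0.992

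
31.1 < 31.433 True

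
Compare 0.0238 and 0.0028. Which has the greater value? 0.0238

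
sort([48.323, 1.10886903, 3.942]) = [1.10886903, 3.942, 48.323]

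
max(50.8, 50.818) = 50.818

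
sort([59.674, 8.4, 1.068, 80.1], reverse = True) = [80.1, 59.674, 8.4, 1.068]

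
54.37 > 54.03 True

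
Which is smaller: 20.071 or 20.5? 20.071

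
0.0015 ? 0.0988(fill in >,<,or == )<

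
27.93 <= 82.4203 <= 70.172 False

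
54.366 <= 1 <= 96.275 False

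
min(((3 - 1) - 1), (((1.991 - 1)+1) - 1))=0.991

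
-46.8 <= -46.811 False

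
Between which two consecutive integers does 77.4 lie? 77 and 78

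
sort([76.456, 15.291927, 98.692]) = [15.291927, 76.456, 98.692]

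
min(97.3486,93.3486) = 93.3486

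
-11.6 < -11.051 True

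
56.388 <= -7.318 False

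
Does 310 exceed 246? Yes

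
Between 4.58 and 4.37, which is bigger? 4.58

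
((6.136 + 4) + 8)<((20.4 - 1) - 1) True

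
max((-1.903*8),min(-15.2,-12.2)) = -15.2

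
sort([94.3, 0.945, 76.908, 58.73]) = [0.945, 58.73, 76.908, 94.3]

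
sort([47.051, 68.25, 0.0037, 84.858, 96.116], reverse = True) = [96.116, 84.858, 68.25, 47.051, 0.0037]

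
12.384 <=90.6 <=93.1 True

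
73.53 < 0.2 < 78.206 False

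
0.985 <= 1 True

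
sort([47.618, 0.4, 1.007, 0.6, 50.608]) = [0.4, 0.6, 1.007, 47.618, 50.608]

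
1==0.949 False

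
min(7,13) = 7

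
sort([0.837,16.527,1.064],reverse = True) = [16.527,1.064,0.837]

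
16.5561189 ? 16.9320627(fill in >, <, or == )<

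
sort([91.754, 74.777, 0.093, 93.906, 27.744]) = [0.093, 27.744, 74.777, 91.754, 93.906]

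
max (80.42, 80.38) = 80.42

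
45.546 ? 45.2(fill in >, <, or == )>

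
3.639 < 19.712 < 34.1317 True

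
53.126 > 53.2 False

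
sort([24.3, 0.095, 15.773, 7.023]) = [0.095, 7.023, 15.773, 24.3]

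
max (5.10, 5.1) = 5.1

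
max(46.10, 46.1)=46.1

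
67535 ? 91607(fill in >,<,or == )<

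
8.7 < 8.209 False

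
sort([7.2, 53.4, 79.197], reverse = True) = [79.197, 53.4, 7.2]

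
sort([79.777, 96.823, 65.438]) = [65.438, 79.777, 96.823]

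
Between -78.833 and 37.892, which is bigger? 37.892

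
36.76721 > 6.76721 True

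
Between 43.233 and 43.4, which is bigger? 43.4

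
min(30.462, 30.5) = 30.462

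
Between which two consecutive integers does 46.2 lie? 46 and 47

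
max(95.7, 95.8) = 95.8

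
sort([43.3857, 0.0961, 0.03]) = [0.03, 0.0961, 43.3857]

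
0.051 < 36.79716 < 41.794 True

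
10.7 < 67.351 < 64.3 False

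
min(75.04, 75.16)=75.04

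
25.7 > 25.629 True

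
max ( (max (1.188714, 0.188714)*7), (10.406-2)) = 8.406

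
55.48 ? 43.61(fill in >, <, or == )>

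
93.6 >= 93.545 True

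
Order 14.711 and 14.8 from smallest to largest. 14.711, 14.8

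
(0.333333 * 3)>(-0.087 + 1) True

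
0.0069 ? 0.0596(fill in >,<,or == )<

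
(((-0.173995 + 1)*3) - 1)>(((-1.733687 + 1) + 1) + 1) True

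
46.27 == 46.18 False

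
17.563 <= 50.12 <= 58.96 True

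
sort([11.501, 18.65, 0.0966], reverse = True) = [18.65, 11.501, 0.0966]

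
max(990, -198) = 990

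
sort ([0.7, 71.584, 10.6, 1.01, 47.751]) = [0.7, 1.01, 10.6, 47.751, 71.584]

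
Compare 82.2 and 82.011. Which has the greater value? 82.2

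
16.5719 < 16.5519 False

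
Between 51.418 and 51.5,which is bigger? 51.5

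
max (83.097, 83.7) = 83.7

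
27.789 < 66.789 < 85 True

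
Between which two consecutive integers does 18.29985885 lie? 18 and 19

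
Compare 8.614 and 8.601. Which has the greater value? 8.614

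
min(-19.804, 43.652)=-19.804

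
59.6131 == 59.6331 False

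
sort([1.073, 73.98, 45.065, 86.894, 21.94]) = [1.073, 21.94, 45.065, 73.98, 86.894]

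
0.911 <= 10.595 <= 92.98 True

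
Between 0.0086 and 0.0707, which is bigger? 0.0707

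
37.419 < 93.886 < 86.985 False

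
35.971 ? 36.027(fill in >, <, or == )<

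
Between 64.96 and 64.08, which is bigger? 64.96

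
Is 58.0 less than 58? No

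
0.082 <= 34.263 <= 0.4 False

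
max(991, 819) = 991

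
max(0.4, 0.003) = 0.4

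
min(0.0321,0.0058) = 0.0058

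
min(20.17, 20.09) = 20.09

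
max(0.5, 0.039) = 0.5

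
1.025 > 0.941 True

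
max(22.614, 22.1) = 22.614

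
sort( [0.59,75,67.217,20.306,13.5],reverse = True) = [75,67.217,20.306,13.5,0.59]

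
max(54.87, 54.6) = 54.87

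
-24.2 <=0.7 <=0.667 False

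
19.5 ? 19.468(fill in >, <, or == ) >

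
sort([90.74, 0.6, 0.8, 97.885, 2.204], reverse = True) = [97.885, 90.74, 2.204, 0.8, 0.6]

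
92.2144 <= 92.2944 True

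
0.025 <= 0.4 True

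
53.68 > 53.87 False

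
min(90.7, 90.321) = 90.321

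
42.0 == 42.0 True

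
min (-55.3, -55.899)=-55.899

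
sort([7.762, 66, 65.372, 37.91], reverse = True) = [66, 65.372, 37.91, 7.762]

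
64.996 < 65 True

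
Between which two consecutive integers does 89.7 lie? 89 and 90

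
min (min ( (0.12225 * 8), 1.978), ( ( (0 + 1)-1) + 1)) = 0.978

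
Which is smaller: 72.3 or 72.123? 72.123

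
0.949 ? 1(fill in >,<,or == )<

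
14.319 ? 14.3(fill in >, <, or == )>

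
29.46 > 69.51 False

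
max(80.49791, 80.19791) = 80.49791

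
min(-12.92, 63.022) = -12.92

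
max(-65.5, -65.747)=-65.5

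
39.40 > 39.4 False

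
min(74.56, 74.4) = 74.4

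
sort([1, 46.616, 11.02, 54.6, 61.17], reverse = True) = [61.17, 54.6, 46.616, 11.02, 1]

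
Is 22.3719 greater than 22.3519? Yes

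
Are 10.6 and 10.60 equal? Yes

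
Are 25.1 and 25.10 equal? Yes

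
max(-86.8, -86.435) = -86.435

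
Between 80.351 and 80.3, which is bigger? 80.351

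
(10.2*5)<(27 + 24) False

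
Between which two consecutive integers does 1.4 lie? 1 and 2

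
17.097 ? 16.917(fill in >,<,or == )>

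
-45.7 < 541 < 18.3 False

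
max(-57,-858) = -57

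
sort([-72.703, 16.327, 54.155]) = [-72.703, 16.327, 54.155]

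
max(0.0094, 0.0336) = 0.0336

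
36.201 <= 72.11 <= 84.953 True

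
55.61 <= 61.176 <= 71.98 True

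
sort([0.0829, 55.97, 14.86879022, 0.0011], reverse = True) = [55.97, 14.86879022, 0.0829, 0.0011]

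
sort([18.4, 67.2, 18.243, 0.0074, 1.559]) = [0.0074, 1.559, 18.243, 18.4, 67.2]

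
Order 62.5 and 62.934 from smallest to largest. 62.5, 62.934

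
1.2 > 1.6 False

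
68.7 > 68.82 False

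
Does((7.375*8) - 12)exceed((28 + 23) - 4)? No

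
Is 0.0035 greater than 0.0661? No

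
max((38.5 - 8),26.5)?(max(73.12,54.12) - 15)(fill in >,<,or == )<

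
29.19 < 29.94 True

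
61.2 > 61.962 False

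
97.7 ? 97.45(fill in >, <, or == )>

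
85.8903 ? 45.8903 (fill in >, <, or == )>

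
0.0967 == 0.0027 False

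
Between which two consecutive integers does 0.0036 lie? 0 and 1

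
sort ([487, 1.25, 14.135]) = [1.25, 14.135, 487]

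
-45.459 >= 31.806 False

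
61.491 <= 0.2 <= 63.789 False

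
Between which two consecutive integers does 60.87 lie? 60 and 61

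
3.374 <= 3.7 True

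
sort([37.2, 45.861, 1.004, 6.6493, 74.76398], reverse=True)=[74.76398, 45.861, 37.2, 6.6493, 1.004]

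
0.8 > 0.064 True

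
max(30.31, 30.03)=30.31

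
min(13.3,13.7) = 13.3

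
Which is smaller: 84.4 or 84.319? 84.319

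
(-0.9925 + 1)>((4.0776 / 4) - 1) False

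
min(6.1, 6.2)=6.1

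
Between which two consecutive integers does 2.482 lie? 2 and 3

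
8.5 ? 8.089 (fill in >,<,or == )>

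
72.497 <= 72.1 False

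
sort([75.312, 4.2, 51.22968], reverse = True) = [75.312, 51.22968, 4.2]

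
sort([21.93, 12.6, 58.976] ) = [12.6, 21.93, 58.976]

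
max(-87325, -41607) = -41607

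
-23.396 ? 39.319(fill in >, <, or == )<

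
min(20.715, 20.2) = 20.2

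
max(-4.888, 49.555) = 49.555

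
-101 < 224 True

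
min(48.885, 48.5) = 48.5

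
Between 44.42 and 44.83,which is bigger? 44.83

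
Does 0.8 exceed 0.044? Yes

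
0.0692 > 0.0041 True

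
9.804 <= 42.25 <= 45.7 True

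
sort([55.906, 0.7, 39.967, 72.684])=[0.7, 39.967, 55.906, 72.684]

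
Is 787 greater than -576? Yes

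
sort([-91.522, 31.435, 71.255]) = [-91.522, 31.435, 71.255]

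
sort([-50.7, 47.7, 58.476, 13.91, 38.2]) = [-50.7, 13.91, 38.2, 47.7, 58.476]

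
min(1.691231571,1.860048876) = 1.691231571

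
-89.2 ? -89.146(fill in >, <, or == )<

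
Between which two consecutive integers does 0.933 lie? 0 and 1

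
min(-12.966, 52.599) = -12.966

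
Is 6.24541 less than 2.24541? No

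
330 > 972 False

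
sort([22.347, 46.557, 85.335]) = [22.347, 46.557, 85.335]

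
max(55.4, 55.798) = 55.798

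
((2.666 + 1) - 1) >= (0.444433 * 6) False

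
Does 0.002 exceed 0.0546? No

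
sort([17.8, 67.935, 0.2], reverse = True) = [67.935, 17.8, 0.2]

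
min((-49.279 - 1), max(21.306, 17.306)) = -50.279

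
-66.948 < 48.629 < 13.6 False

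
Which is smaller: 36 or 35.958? 35.958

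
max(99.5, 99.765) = 99.765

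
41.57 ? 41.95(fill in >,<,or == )<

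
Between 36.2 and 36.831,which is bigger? 36.831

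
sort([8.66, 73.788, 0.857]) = [0.857, 8.66, 73.788]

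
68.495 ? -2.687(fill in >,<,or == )>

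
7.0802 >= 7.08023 False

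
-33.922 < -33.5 True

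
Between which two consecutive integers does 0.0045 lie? 0 and 1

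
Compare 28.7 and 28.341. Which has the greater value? 28.7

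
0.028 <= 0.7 True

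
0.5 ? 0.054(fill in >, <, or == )>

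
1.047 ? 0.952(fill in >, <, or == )>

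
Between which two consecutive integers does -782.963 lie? -783 and -782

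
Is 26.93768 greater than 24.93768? Yes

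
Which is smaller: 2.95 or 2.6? 2.6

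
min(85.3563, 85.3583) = 85.3563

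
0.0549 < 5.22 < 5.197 False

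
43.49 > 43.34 True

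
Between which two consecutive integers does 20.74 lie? 20 and 21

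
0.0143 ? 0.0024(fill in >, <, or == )>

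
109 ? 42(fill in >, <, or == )>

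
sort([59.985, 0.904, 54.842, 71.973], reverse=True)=[71.973, 59.985, 54.842, 0.904]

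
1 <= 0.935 False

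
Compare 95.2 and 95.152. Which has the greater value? 95.2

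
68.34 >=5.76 True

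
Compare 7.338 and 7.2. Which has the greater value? 7.338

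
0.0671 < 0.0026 False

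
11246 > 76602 False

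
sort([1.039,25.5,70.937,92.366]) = [1.039,25.5,70.937,92.366]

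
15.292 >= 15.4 False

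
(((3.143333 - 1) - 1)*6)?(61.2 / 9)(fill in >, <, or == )>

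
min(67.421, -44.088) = -44.088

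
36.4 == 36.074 False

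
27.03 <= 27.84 True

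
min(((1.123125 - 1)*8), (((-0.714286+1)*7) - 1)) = 0.985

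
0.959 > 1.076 False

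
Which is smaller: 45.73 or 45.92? 45.73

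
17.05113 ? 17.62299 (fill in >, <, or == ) <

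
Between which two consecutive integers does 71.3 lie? 71 and 72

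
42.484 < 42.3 False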